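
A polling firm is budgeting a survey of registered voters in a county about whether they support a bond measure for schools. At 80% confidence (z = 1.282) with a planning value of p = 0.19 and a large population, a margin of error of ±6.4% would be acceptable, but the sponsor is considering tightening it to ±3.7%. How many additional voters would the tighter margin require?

At ±6.4%: n = 1.282² × 0.1539 / 0.064² ≈ 61.75 → 62.
At ±3.7%: n = 1.282² × 0.1539 / 0.037² ≈ 184.76 → 185.
Additional respondents: 185 − 62 = 123.

123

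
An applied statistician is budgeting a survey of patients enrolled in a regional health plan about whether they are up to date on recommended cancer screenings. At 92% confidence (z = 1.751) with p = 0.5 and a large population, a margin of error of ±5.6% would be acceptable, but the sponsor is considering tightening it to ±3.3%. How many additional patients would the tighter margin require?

459

At ±5.6%: n = 1.751² × 0.2500 / 0.056² ≈ 244.42 → 245.
At ±3.3%: n = 1.751² × 0.2500 / 0.033² ≈ 703.86 → 704.
Additional respondents: 704 − 245 = 459.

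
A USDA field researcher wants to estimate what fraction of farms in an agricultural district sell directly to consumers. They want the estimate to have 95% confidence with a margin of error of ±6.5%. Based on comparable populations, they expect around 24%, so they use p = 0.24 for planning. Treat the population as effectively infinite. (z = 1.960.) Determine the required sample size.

166

With p = 0.24, p(1−p) = 0.1824.
n = z²·p(1−p)/E² = 1.960² × 0.1824 / 0.065² = 3.8416 × 0.1824 / 0.004225 ≈ 165.85.
Rounding up gives n = 166.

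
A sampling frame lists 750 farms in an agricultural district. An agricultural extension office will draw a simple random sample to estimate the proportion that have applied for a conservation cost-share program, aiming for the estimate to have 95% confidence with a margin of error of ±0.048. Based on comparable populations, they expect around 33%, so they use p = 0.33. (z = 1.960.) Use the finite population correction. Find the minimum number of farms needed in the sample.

248

Unadjusted: n₀ = 1.960² × 0.33 × 0.67 / 0.048² ≈ 368.65, so n₀ = 369.
Finite population correction with N = 750: n = n₀ / (1 + (n₀−1)/N) = 369 / (1 + 368/750) = 369 / 1.4907 ≈ 247.54.
Rounding up, n = 248.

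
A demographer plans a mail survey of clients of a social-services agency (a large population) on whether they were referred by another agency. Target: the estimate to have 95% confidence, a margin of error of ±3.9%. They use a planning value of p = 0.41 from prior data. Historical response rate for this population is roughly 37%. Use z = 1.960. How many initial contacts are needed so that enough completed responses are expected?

Completed interviews needed: n₀ = 1.960² × 0.2419 / 0.039² ≈ 610.97 → 611.
At a 37% response rate, contacts needed = 611 / 0.37 ≈ 1651.35 → 1652.

1652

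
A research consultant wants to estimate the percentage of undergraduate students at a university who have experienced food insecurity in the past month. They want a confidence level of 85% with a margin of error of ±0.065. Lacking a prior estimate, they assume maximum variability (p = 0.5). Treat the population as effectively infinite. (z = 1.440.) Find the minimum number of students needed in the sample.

With p = 0.5, p(1−p) = 0.25.
n = z²·p(1−p)/E² = 1.440² × 0.2500 / 0.065² = 2.0736 × 0.2500 / 0.004225 ≈ 122.70.
Rounding up gives n = 123.

123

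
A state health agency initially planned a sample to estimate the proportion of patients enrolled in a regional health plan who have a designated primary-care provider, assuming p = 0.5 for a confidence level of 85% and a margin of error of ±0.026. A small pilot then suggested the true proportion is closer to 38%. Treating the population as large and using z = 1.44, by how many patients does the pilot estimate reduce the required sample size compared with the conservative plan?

Conservative (p = 0.5): n = 1.44² × 0.25 / 0.026² ≈ 766.86 → 767.
Using p = 0.38: p(1−p) = 0.2356, so n = 1.44² × 0.2356 / 0.026² ≈ 722.69 → 723.
Reduction: 767 − 723 = 44.

44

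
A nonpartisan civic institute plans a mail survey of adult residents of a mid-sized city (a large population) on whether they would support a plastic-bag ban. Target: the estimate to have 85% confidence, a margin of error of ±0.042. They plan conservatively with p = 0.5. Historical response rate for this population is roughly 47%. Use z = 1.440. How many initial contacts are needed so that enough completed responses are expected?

626

Completed interviews needed: n₀ = 1.440² × 0.2500 / 0.042² ≈ 293.88 → 294.
At a 47% response rate, contacts needed = 294 / 0.47 ≈ 625.53 → 626.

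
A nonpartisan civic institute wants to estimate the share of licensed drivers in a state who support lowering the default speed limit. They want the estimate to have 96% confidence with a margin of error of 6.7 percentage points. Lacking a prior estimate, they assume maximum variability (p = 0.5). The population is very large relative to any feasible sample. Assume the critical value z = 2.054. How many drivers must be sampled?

235

With p = 0.5, p(1−p) = 0.25.
n = z²·p(1−p)/E² = 2.054² × 0.2500 / 0.067² = 4.2189 × 0.2500 / 0.004489 ≈ 234.96.
Rounding up gives n = 235.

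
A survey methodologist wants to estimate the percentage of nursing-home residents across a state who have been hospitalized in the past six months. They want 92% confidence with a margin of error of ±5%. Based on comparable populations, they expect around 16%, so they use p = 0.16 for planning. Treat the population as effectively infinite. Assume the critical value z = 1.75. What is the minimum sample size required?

With p = 0.16, p(1−p) = 0.1344.
n = z²·p(1−p)/E² = 1.75² × 0.1344 / 0.050² = 3.0625 × 0.1344 / 0.002500 ≈ 164.64.
Rounding up gives n = 165.

165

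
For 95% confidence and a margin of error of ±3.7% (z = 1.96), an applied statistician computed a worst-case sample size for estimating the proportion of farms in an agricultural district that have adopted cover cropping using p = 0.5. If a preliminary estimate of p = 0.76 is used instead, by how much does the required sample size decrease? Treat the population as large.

190

Conservative (p = 0.5): n = 1.96² × 0.25 / 0.037² ≈ 701.53 → 702.
Using p = 0.76: p(1−p) = 0.1824, so n = 1.96² × 0.1824 / 0.037² ≈ 511.84 → 512.
Reduction: 702 − 512 = 190.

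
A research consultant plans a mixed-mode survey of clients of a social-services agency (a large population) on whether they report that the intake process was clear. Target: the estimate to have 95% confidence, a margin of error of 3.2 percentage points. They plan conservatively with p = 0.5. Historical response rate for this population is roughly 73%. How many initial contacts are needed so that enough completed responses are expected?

1285

For 95% confidence, z = 1.960.
Completed interviews needed: n₀ = 1.960² × 0.2500 / 0.032² ≈ 937.89 → 938.
At a 73% response rate, contacts needed = 938 / 0.73 ≈ 1284.93 → 1285.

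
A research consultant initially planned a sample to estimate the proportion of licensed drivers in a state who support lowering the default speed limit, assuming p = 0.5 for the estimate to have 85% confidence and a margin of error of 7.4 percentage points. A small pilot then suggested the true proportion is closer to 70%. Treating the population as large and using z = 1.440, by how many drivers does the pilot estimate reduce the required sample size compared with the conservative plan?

15

Conservative (p = 0.5): n = 1.440² × 0.25 / 0.074² ≈ 94.67 → 95.
Using p = 0.70: p(1−p) = 0.2100, so n = 1.440² × 0.2100 / 0.074² ≈ 79.52 → 80.
Reduction: 95 − 80 = 15.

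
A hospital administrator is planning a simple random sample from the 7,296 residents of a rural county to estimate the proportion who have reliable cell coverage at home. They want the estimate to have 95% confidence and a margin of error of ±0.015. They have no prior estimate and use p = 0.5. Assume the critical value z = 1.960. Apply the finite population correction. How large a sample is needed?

Unadjusted: n₀ = 1.960² × 0.50 × 0.50 / 0.015² ≈ 4268.44, so n₀ = 4269.
Finite population correction with N = 7,296: n = n₀ / (1 + (n₀−1)/N) = 4269 / (1 + 4268/7296) = 4269 / 1.5850 ≈ 2693.41.
Rounding up, n = 2694.

2694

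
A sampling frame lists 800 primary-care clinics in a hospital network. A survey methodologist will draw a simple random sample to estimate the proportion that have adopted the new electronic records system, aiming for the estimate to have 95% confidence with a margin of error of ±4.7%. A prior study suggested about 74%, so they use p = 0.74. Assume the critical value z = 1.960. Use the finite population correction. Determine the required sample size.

Unadjusted: n₀ = 1.960² × 0.74 × 0.26 / 0.047² ≈ 334.60, so n₀ = 335.
Finite population correction with N = 800: n = n₀ / (1 + (n₀−1)/N) = 335 / (1 + 334/800) = 335 / 1.4175 ≈ 236.33.
Rounding up, n = 237.

237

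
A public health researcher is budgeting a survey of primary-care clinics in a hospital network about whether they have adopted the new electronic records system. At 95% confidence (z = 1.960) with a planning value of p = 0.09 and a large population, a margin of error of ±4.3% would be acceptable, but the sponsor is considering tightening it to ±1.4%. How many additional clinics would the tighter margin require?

At ±4.3%: n = 1.960² × 0.0819 / 0.043² ≈ 170.16 → 171.
At ±1.4%: n = 1.960² × 0.0819 / 0.014² ≈ 1605.24 → 1606.
Additional respondents: 1606 − 171 = 1435.

1435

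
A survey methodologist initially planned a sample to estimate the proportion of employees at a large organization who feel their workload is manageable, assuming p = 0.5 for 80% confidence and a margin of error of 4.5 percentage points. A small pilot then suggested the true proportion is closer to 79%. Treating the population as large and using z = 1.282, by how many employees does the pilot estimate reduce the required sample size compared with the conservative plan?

Conservative (p = 0.5): n = 1.282² × 0.25 / 0.045² ≈ 202.90 → 203.
Using p = 0.79: p(1−p) = 0.1659, so n = 1.282² × 0.1659 / 0.045² ≈ 134.65 → 135.
Reduction: 203 − 135 = 68.

68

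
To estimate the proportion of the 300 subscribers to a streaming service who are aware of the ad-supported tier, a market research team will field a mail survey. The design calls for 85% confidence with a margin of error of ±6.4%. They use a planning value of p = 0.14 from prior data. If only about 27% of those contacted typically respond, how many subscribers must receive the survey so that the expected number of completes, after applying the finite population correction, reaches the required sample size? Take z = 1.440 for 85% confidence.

189

Completed interviews needed (unadjusted): n₀ = 1.440² × 0.1204 / 0.064² ≈ 60.95 → 61.
FPC for N = 300: n = 61 / (1 + 60/300) = 61 / 1.2000 ≈ 50.83 → 51.
At a 27% response rate, contacts needed = 51 / 0.27 ≈ 188.89 → 189.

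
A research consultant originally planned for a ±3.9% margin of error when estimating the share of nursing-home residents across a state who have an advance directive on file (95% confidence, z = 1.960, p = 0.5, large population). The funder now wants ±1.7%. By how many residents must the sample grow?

2692

At ±3.9%: n = 1.960² × 0.2500 / 0.039² ≈ 631.43 → 632.
At ±1.7%: n = 1.960² × 0.2500 / 0.017² ≈ 3323.18 → 3324.
Additional respondents: 3324 − 632 = 2692.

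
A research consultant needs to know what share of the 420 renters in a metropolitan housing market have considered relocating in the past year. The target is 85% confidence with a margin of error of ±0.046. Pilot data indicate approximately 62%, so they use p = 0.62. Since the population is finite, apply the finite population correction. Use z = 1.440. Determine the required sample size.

Unadjusted: n₀ = 1.440² × 0.62 × 0.38 / 0.046² ≈ 230.88, so n₀ = 231.
Finite population correction with N = 420: n = n₀ / (1 + (n₀−1)/N) = 231 / (1 + 230/420) = 231 / 1.5476 ≈ 149.26.
Rounding up, n = 150.

150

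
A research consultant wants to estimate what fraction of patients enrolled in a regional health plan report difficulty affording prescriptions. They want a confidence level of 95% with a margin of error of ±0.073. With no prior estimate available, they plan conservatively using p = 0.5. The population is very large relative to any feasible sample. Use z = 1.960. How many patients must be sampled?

181

With p = 0.5, p(1−p) = 0.25.
n = z²·p(1−p)/E² = 1.960² × 0.2500 / 0.073² = 3.8416 × 0.2500 / 0.005329 ≈ 180.22.
Rounding up gives n = 181.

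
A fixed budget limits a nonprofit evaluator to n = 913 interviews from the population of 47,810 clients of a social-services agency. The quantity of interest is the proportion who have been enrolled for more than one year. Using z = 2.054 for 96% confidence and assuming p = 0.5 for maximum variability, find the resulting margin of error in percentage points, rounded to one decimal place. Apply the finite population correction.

Finite-population factor: (N−n)/(N−1) = (47810−913)/(47810−1) = 0.9809.
SE(p̂) = √[p(1−p)/n · (N−n)/(N−1)] = √[0.2500/913 × 0.9809] = 0.01639.
E = z × SE = 2.054 × 0.01639 = 0.03366 ≈ 3.4 percentage points.

3.4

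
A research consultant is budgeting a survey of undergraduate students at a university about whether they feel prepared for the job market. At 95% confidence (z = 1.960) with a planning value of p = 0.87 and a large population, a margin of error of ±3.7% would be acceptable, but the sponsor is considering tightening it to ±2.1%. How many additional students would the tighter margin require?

At ±3.7%: n = 1.960² × 0.1131 / 0.037² ≈ 317.37 → 318.
At ±2.1%: n = 1.960² × 0.1131 / 0.021² ≈ 985.23 → 986.
Additional respondents: 986 − 318 = 668.

668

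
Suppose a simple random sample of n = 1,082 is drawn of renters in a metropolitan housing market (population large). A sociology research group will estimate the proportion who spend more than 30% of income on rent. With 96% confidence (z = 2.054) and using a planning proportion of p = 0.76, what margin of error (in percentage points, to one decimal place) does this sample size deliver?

SE(p̂) = √[p(1−p)/n] = √[0.1824/1082] = 0.01298.
E = z × SE = 2.054 × 0.01298 = 0.02667, or 2.7 percentage points.

2.7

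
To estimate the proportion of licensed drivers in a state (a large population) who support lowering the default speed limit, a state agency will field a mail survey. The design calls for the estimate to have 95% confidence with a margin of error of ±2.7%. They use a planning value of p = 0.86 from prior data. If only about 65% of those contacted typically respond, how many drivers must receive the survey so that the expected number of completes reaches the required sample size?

For 95% confidence, z = 1.960.
Completed interviews needed: n₀ = 1.960² × 0.1204 / 0.027² ≈ 634.47 → 635.
At a 65% response rate, contacts needed = 635 / 0.65 ≈ 976.92 → 977.

977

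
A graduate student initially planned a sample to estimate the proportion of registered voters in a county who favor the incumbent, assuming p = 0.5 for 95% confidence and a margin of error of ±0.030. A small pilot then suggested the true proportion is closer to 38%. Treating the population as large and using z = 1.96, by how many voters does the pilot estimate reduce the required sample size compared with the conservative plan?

Conservative (p = 0.5): n = 1.96² × 0.25 / 0.030² ≈ 1067.11 → 1068.
Using p = 0.38: p(1−p) = 0.2356, so n = 1.96² × 0.2356 / 0.030² ≈ 1005.65 → 1006.
Reduction: 1068 − 1006 = 62.

62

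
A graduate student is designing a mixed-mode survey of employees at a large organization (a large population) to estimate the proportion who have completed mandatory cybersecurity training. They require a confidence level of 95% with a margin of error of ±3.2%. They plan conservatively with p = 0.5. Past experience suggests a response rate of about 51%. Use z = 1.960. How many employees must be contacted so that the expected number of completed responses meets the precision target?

1840

Completed interviews needed: n₀ = 1.960² × 0.2500 / 0.032² ≈ 937.89 → 938.
At a 51% response rate, contacts needed = 938 / 0.51 ≈ 1839.22 → 1840.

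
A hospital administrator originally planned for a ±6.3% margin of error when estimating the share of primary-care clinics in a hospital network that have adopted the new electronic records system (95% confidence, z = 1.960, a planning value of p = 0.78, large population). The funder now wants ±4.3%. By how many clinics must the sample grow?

At ±6.3%: n = 1.960² × 0.1716 / 0.063² ≈ 166.09 → 167.
At ±4.3%: n = 1.960² × 0.1716 / 0.043² ≈ 356.53 → 357.
Additional respondents: 357 − 167 = 190.

190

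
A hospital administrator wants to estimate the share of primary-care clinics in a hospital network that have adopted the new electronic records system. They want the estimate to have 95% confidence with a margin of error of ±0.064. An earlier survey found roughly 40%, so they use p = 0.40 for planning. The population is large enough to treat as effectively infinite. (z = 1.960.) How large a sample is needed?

226

With p = 0.40, p(1−p) = 0.2400.
n = z²·p(1−p)/E² = 1.960² × 0.2400 / 0.064² = 3.8416 × 0.2400 / 0.004096 ≈ 225.09.
Rounding up gives n = 226.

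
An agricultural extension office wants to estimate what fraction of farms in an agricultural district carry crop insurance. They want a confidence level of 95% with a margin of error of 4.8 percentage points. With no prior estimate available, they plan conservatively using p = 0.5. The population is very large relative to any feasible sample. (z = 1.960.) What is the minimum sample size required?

417

With p = 0.5, p(1−p) = 0.25.
n = z²·p(1−p)/E² = 1.960² × 0.2500 / 0.048² = 3.8416 × 0.2500 / 0.002304 ≈ 416.84.
Rounding up gives n = 417.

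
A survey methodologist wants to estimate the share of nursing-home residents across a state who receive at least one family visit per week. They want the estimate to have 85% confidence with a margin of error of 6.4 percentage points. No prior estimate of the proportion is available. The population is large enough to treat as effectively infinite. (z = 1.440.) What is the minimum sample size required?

127

With no prior estimate, use p = 0.5, giving p(1−p) = 0.25.
n = z²·p(1−p)/E² = 1.440² × 0.2500 / 0.064² = 2.0736 × 0.2500 / 0.004096 ≈ 126.56.
Rounding up gives n = 127.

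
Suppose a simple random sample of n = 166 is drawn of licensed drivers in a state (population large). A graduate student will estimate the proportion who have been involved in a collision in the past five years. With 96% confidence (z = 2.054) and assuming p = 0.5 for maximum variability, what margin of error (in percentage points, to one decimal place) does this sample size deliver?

SE(p̂) = √[p(1−p)/n] = √[0.2500/166] = 0.03881.
E = z × SE = 2.054 × 0.03881 = 0.07971, or 8.0 percentage points.

8.0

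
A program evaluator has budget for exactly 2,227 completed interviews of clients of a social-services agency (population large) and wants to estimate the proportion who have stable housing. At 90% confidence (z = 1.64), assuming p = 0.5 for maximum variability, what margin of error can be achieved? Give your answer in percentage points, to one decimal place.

1.7

SE(p̂) = √[p(1−p)/n] = √[0.2500/2227] = 0.01060.
E = z × SE = 1.64 × 0.01060 = 0.01738, or 1.7 percentage points.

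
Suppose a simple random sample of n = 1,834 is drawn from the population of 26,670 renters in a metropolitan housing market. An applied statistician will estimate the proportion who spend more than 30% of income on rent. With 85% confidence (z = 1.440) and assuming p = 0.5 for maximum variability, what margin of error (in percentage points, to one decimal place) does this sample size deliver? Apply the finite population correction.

Finite-population factor: (N−n)/(N−1) = (26670−1834)/(26670−1) = 0.9313.
SE(p̂) = √[p(1−p)/n · (N−n)/(N−1)] = √[0.2500/1834 × 0.9313] = 0.01127.
E = z × SE = 1.440 × 0.01127 = 0.01622 ≈ 1.6 percentage points.

1.6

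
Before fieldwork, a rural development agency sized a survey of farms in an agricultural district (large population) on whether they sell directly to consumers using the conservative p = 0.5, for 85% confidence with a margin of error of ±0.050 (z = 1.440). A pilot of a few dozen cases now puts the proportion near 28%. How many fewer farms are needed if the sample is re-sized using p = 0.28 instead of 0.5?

Conservative (p = 0.5): n = 1.440² × 0.25 / 0.050² ≈ 207.36 → 208.
Using p = 0.28: p(1−p) = 0.2016, so n = 1.440² × 0.2016 / 0.050² ≈ 167.22 → 168.
Reduction: 208 − 168 = 40.

40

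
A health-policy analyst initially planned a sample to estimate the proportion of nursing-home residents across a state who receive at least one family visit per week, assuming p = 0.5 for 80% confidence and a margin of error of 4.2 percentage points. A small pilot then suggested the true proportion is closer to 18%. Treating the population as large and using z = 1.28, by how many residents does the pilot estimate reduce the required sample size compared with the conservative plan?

95

Conservative (p = 0.5): n = 1.28² × 0.25 / 0.042² ≈ 232.20 → 233.
Using p = 0.18: p(1−p) = 0.1476, so n = 1.28² × 0.1476 / 0.042² ≈ 137.09 → 138.
Reduction: 233 − 138 = 95.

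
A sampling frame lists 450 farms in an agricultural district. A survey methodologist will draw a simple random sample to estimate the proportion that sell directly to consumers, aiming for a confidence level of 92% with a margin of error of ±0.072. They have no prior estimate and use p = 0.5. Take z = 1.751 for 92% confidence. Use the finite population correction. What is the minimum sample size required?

Unadjusted: n₀ = 1.751² × 0.50 × 0.50 / 0.072² ≈ 147.86, so n₀ = 148.
Finite population correction with N = 450: n = n₀ / (1 + (n₀−1)/N) = 148 / (1 + 147/450) = 148 / 1.3267 ≈ 111.56.
Rounding up, n = 112.

112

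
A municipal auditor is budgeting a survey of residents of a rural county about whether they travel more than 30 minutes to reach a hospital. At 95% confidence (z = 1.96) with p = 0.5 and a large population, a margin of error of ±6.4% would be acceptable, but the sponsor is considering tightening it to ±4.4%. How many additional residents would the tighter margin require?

262

At ±6.4%: n = 1.96² × 0.2500 / 0.064² ≈ 234.47 → 235.
At ±4.4%: n = 1.96² × 0.2500 / 0.044² ≈ 496.07 → 497.
Additional respondents: 497 − 235 = 262.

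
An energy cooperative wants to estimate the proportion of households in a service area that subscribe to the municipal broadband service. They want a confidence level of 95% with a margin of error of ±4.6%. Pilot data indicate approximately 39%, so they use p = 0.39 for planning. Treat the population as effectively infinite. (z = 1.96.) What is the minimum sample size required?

With p = 0.39, p(1−p) = 0.2379.
n = z²·p(1−p)/E² = 1.96² × 0.2379 / 0.046² = 3.8416 × 0.2379 / 0.002116 ≈ 431.91.
Rounding up gives n = 432.

432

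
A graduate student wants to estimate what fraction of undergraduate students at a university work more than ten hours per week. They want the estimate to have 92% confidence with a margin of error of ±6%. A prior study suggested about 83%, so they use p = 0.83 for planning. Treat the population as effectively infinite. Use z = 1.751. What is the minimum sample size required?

With p = 0.83, p(1−p) = 0.1411.
n = z²·p(1−p)/E² = 1.751² × 0.1411 / 0.060² = 3.0660 × 0.1411 / 0.003600 ≈ 120.17.
Rounding up gives n = 121.

121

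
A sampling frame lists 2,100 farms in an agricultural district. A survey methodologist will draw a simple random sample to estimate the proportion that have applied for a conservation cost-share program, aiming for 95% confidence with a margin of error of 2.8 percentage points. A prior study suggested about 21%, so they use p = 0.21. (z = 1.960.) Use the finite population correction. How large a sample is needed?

587

Unadjusted: n₀ = 1.960² × 0.21 × 0.79 / 0.028² ≈ 812.91, so n₀ = 813.
Finite population correction with N = 2,100: n = n₀ / (1 + (n₀−1)/N) = 813 / (1 + 812/2100) = 813 / 1.3867 ≈ 586.30.
Rounding up, n = 587.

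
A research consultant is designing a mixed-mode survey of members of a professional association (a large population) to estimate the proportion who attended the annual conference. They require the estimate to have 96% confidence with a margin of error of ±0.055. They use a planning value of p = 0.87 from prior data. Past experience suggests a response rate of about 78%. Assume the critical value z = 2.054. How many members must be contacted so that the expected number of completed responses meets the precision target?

203

Completed interviews needed: n₀ = 2.054² × 0.1131 / 0.055² ≈ 157.74 → 158.
At a 78% response rate, contacts needed = 158 / 0.78 ≈ 202.56 → 203.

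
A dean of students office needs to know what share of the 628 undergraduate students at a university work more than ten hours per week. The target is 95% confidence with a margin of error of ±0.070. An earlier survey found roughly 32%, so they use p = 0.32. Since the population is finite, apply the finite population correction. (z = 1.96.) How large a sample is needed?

135

Unadjusted: n₀ = 1.96² × 0.32 × 0.68 / 0.070² ≈ 170.60, so n₀ = 171.
Finite population correction with N = 628: n = n₀ / (1 + (n₀−1)/N) = 171 / (1 + 170/628) = 171 / 1.2707 ≈ 134.57.
Rounding up, n = 135.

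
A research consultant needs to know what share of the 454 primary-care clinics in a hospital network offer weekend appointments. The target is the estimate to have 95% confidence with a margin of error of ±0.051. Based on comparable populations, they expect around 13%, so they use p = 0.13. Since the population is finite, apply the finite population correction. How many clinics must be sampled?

123

For 95% confidence, z = 1.960.
Unadjusted: n₀ = 1.960² × 0.13 × 0.87 / 0.051² ≈ 167.05, so n₀ = 168.
Finite population correction with N = 454: n = n₀ / (1 + (n₀−1)/N) = 168 / (1 + 167/454) = 168 / 1.3678 ≈ 122.82.
Rounding up, n = 123.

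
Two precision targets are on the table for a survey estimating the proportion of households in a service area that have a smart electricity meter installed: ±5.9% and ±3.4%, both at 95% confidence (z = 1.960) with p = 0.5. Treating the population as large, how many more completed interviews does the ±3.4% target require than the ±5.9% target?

555

At ±5.9%: n = 1.960² × 0.2500 / 0.059² ≈ 275.90 → 276.
At ±3.4%: n = 1.960² × 0.2500 / 0.034² ≈ 830.80 → 831.
Additional respondents: 831 − 276 = 555.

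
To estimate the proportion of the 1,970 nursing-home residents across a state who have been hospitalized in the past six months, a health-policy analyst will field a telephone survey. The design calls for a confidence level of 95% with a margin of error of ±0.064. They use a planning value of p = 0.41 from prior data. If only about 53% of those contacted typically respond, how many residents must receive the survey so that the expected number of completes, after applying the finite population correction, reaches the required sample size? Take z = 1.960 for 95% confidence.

385

Completed interviews needed (unadjusted): n₀ = 1.960² × 0.2419 / 0.064² ≈ 226.88 → 227.
FPC for N = 1,970: n = 227 / (1 + 226/1970) = 227 / 1.1147 ≈ 203.64 → 204.
At a 53% response rate, contacts needed = 204 / 0.53 ≈ 384.91 → 385.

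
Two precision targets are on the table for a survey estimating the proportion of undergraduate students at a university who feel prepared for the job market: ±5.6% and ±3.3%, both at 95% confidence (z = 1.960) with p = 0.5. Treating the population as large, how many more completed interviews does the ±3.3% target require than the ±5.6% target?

575

At ±5.6%: n = 1.960² × 0.2500 / 0.056² ≈ 306.25 → 307.
At ±3.3%: n = 1.960² × 0.2500 / 0.033² ≈ 881.91 → 882.
Additional respondents: 882 − 307 = 575.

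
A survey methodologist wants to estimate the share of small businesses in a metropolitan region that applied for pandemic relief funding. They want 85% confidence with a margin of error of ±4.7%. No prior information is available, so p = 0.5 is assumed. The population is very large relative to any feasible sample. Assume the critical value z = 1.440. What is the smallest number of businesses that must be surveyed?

With p = 0.5, p(1−p) = 0.25.
n = z²·p(1−p)/E² = 1.440² × 0.2500 / 0.047² = 2.0736 × 0.2500 / 0.002209 ≈ 234.68.
Rounding up gives n = 235.

235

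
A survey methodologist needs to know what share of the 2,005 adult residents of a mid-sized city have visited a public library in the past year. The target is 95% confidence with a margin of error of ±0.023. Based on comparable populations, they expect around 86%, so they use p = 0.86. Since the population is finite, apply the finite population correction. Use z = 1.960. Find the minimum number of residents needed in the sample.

Unadjusted: n₀ = 1.960² × 0.86 × 0.14 / 0.023² ≈ 874.35, so n₀ = 875.
Finite population correction with N = 2,005: n = n₀ / (1 + (n₀−1)/N) = 875 / (1 + 874/2005) = 875 / 1.4359 ≈ 609.37.
Rounding up, n = 610.

610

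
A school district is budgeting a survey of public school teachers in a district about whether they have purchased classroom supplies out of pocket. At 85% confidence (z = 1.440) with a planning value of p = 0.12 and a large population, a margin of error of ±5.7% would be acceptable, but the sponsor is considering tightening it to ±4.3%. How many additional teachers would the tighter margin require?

51

At ±5.7%: n = 1.440² × 0.1056 / 0.057² ≈ 67.40 → 68.
At ±4.3%: n = 1.440² × 0.1056 / 0.043² ≈ 118.43 → 119.
Additional respondents: 119 − 68 = 51.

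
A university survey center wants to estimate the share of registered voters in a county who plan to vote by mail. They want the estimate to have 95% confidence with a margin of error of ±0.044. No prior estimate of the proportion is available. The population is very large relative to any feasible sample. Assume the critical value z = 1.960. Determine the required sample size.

497

With no prior estimate, use p = 0.5, giving p(1−p) = 0.25.
n = z²·p(1−p)/E² = 1.960² × 0.2500 / 0.044² = 3.8416 × 0.2500 / 0.001936 ≈ 496.07.
Rounding up gives n = 497.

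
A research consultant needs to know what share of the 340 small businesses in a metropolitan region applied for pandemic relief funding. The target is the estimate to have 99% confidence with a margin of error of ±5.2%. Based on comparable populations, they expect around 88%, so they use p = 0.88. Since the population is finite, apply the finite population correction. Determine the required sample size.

For 99% confidence, z = 2.576.
Unadjusted: n₀ = 2.576² × 0.88 × 0.12 / 0.052² ≈ 259.15, so n₀ = 260.
Finite population correction with N = 340: n = n₀ / (1 + (n₀−1)/N) = 260 / (1 + 259/340) = 260 / 1.7618 ≈ 147.58.
Rounding up, n = 148.

148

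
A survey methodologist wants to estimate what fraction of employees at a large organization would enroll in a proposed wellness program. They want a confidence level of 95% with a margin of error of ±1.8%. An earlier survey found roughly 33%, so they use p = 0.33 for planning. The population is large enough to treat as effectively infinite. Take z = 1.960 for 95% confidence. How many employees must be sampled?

With p = 0.33, p(1−p) = 0.2211.
n = z²·p(1−p)/E² = 1.960² × 0.2211 / 0.018² = 3.8416 × 0.2211 / 0.000324 ≈ 2621.54.
Rounding up gives n = 2622.

2622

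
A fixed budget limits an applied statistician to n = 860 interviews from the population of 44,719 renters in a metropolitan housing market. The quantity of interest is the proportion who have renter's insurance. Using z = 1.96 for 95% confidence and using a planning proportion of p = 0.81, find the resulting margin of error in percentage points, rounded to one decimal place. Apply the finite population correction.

Finite-population factor: (N−n)/(N−1) = (44719−860)/(44719−1) = 0.9808.
SE(p̂) = √[p(1−p)/n · (N−n)/(N−1)] = √[0.1539/860 × 0.9808] = 0.01325.
E = z × SE = 1.96 × 0.01325 = 0.02597 ≈ 2.6 percentage points.

2.6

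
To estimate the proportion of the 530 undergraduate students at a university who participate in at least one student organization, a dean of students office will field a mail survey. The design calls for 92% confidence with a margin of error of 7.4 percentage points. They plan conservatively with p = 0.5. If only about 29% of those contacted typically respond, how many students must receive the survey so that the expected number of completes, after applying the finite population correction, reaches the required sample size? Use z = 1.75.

Completed interviews needed (unadjusted): n₀ = 1.75² × 0.2500 / 0.074² ≈ 139.81 → 140.
FPC for N = 530: n = 140 / (1 + 139/530) = 140 / 1.2623 ≈ 110.91 → 111.
At a 29% response rate, contacts needed = 111 / 0.29 ≈ 382.76 → 383.

383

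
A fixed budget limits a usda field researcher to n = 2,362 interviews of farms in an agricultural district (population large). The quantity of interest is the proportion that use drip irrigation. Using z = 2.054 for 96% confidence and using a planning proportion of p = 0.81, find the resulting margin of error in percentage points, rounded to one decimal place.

SE(p̂) = √[p(1−p)/n] = √[0.1539/2362] = 0.00807.
E = z × SE = 2.054 × 0.00807 = 0.01658, or 1.7 percentage points.

1.7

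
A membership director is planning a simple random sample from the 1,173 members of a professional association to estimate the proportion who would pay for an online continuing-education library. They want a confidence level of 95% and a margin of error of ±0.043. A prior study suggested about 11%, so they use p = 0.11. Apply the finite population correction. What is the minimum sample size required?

For 95% confidence, z = 1.96.
Unadjusted: n₀ = 1.96² × 0.11 × 0.89 / 0.043² ≈ 203.40, so n₀ = 204.
Finite population correction with N = 1,173: n = n₀ / (1 + (n₀−1)/N) = 204 / (1 + 203/1173) = 204 / 1.1731 ≈ 173.90.
Rounding up, n = 174.

174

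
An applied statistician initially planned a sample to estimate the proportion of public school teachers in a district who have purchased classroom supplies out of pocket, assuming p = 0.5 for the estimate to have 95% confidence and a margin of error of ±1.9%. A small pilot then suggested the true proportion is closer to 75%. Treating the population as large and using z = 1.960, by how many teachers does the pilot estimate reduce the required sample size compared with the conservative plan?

665

Conservative (p = 0.5): n = 1.960² × 0.25 / 0.019² ≈ 2660.39 → 2661.
Using p = 0.75: p(1−p) = 0.1875, so n = 1.960² × 0.1875 / 0.019² ≈ 1995.29 → 1996.
Reduction: 2661 − 1996 = 665.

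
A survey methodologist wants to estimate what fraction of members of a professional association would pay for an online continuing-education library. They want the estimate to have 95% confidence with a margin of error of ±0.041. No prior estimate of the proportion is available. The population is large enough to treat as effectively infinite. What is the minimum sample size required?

For 95% confidence, z = 1.960.
With no prior estimate, use p = 0.5, giving p(1−p) = 0.25.
n = z²·p(1−p)/E² = 1.960² × 0.2500 / 0.041² = 3.8416 × 0.2500 / 0.001681 ≈ 571.33.
Rounding up gives n = 572.

572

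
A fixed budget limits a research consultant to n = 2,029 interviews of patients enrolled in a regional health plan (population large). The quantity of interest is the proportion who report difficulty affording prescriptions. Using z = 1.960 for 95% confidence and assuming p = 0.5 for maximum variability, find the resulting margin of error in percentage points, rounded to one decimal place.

2.2

SE(p̂) = √[p(1−p)/n] = √[0.2500/2029] = 0.01110.
E = z × SE = 1.960 × 0.01110 = 0.02176, or 2.2 percentage points.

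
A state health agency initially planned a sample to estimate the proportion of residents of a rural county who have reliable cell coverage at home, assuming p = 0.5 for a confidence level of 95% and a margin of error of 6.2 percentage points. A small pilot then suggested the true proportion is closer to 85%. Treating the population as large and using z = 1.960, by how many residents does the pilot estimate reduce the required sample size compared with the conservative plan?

122

Conservative (p = 0.5): n = 1.960² × 0.25 / 0.062² ≈ 249.84 → 250.
Using p = 0.85: p(1−p) = 0.1275, so n = 1.960² × 0.1275 / 0.062² ≈ 127.42 → 128.
Reduction: 250 − 128 = 122.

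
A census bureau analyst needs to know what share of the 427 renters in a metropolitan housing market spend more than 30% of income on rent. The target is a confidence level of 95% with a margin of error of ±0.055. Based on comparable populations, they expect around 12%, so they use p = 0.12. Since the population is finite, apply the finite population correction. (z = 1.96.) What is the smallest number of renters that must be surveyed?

103

Unadjusted: n₀ = 1.96² × 0.12 × 0.88 / 0.055² ≈ 134.11, so n₀ = 135.
Finite population correction with N = 427: n = n₀ / (1 + (n₀−1)/N) = 135 / (1 + 134/427) = 135 / 1.3138 ≈ 102.75.
Rounding up, n = 103.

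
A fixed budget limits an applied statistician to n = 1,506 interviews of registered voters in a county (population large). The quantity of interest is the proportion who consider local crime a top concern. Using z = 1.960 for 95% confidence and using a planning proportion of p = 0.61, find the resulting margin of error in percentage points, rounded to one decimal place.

SE(p̂) = √[p(1−p)/n] = √[0.2379/1506] = 0.01257.
E = z × SE = 1.960 × 0.01257 = 0.02463, or 2.5 percentage points.

2.5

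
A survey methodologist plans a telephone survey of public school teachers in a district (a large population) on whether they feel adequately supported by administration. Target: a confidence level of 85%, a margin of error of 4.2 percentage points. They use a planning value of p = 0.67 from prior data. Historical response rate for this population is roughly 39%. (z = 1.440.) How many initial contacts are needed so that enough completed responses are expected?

Completed interviews needed: n₀ = 1.440² × 0.2211 / 0.042² ≈ 259.91 → 260.
At a 39% response rate, contacts needed = 260 / 0.39 ≈ 666.67 → 667.

667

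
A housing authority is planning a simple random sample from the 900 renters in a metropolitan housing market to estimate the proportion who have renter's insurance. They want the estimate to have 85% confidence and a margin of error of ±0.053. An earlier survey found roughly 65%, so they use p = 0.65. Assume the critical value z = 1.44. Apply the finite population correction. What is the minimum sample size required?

Unadjusted: n₀ = 1.44² × 0.65 × 0.35 / 0.053² ≈ 167.94, so n₀ = 168.
Finite population correction with N = 900: n = n₀ / (1 + (n₀−1)/N) = 168 / (1 + 167/900) = 168 / 1.1856 ≈ 141.71.
Rounding up, n = 142.

142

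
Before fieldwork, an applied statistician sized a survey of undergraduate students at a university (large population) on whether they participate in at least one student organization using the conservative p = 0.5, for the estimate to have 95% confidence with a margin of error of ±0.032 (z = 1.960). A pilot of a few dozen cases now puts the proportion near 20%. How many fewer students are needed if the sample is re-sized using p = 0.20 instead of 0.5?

337

Conservative (p = 0.5): n = 1.960² × 0.25 / 0.032² ≈ 937.89 → 938.
Using p = 0.20: p(1−p) = 0.1600, so n = 1.960² × 0.1600 / 0.032² ≈ 600.25 → 601.
Reduction: 938 − 601 = 337.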